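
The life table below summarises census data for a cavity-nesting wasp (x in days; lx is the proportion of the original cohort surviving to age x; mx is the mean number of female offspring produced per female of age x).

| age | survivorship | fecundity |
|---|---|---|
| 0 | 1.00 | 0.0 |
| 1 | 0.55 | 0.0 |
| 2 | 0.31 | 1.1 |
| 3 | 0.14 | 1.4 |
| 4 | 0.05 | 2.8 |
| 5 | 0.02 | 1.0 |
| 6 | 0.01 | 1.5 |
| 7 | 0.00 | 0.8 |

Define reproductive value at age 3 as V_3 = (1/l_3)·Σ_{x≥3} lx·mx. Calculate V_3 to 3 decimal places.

2.650

lx·mx for x ≥ 3: 0.196, 0.14, 0.02, 0.015, 0 → sum = 0.371
V_3 = 0.371 / l_3 = 0.371 / 0.14 = 2.65 → 2.650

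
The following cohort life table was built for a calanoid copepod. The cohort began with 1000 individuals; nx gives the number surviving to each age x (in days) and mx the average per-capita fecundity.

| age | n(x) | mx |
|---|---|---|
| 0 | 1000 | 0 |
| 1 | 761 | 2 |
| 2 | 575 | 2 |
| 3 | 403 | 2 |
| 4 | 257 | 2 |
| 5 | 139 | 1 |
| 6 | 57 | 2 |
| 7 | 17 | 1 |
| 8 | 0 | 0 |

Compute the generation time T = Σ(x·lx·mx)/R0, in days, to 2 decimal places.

2.30

lx = nx/n0 = nx/1000: 1, 0.761, 0.575, 0.403, 0.257, 0.139, 0.057, 0.017, 0
lx·mx: 0, 1.522, 1.15, 0.806, 0.514, 0.139, 0.114, 0.017, 0 → R0 = 4.262
x·lx·mx: 0, 1.522, 2.3, 2.418, 2.056, 0.695, 0.684, 0.119, 0 → Σ = 9.794
T = 9.794 / 4.262 = 2.297982… → 2.30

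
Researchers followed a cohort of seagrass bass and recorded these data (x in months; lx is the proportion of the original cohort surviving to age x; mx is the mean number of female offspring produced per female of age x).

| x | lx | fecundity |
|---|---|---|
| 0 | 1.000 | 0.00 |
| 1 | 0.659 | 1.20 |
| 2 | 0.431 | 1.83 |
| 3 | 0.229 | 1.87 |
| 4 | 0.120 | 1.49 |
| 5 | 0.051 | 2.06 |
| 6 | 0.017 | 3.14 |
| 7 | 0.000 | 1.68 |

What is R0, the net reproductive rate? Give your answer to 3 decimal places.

lx·mx by age: 0, 0.7908, 0.78873, 0.42823, 0.1788, 0.10506, 0.05338, 0
R0 = Σ lx·mx = 2.345 → 2.345

2.345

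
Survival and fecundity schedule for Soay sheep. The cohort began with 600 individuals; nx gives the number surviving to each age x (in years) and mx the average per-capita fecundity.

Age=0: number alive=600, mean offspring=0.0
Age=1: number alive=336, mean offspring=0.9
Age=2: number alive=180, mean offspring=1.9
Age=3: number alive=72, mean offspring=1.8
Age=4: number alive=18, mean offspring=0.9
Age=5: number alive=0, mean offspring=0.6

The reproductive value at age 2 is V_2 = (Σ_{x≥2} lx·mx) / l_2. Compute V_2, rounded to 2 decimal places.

2.71

lx = nx/n0 = nx/600: 1, 0.56, 0.3, 0.12, 0.03, 0
lx·mx for x ≥ 2: 0.57, 0.216, 0.027, 0 → sum = 0.813
V_2 = 0.813 / l_2 = 0.813 / 0.3 = 2.71 → 2.71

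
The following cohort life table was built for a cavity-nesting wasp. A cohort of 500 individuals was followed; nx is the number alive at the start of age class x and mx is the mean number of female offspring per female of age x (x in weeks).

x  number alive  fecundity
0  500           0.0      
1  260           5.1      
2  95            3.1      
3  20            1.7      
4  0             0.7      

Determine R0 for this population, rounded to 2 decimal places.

lx = nx/n0 = nx/500: 1, 0.52, 0.19, 0.04, 0
lx·mx by age: 0, 2.652, 0.589, 0.068, 0
R0 = Σ lx·mx = 3.309 → 3.31

3.31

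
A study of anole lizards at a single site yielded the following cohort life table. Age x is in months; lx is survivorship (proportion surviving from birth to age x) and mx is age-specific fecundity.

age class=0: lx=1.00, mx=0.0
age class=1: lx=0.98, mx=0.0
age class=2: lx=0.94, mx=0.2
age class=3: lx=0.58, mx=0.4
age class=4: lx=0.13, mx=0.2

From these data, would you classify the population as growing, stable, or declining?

R0 = Σ lx·mx = 0 + 0 + 0.188 + 0.232 + 0.026 = 0.446
R0 < 1, so the population is declining.

declining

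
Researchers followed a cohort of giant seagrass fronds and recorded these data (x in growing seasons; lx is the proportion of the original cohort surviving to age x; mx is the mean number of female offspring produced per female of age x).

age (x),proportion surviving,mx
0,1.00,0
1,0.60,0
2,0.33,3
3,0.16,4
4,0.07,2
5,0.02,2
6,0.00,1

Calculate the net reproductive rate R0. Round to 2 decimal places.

1.81

lx·mx by age: 0, 0, 0.99, 0.64, 0.14, 0.04, 0
R0 = Σ lx·mx = 1.81 → 1.81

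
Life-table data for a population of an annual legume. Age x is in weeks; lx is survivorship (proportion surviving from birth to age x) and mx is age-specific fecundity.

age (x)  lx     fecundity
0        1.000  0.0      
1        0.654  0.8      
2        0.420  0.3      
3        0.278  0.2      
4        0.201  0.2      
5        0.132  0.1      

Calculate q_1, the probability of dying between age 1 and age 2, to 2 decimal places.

0.36

q_1 = (l_1 − l_2) / l_1 = (0.654 − 0.42) / 0.654
     = 0.234 / 0.654 = 0.357798… → 0.36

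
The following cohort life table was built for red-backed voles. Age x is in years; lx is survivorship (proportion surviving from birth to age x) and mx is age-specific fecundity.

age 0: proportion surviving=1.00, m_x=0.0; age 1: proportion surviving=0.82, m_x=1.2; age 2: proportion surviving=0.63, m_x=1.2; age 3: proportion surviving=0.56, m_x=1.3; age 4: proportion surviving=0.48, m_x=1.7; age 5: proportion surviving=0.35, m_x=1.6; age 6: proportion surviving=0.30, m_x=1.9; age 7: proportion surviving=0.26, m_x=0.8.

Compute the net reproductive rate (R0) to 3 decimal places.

lx·mx by age: 0, 0.984, 0.756, 0.728, 0.816, 0.56, 0.57, 0.208
R0 = Σ lx·mx = 4.622 → 4.622

4.622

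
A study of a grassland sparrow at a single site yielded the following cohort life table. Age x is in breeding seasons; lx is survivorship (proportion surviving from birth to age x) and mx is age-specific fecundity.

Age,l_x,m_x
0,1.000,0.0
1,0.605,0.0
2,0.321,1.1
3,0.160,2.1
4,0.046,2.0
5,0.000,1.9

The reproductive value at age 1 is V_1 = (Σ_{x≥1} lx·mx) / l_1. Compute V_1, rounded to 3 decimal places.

lx·mx for x ≥ 1: 0, 0.3531, 0.336, 0.092, 0 → sum = 0.7811
V_1 = 0.7811 / l_1 = 0.7811 / 0.605 = 1.291074… → 1.291

1.291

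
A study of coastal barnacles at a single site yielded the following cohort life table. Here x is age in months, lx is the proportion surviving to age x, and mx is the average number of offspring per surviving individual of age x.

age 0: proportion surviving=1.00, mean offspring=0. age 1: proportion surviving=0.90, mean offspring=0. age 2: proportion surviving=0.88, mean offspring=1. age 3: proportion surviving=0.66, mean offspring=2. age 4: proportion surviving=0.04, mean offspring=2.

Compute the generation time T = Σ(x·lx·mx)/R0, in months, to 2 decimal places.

lx·mx: 0, 0, 0.88, 1.32, 0.08 → R0 = 2.28
x·lx·mx: 0, 0, 1.76, 3.96, 0.32 → Σ = 6.04
T = 6.04 / 2.28 = 2.649123… → 2.65

2.65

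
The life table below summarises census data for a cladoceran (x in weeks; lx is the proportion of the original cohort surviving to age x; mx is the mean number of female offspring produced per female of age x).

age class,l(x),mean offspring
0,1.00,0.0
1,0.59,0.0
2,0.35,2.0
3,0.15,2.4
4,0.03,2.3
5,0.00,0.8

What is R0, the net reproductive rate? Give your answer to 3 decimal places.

1.129

lx·mx by age: 0, 0, 0.7, 0.36, 0.069, 0
R0 = Σ lx·mx = 1.129 → 1.129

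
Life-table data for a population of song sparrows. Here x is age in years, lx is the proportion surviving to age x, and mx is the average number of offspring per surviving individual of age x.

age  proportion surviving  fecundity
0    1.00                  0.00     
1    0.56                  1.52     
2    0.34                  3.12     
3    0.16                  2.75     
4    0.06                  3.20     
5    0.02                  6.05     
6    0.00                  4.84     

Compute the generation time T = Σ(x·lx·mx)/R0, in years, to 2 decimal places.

2.13

lx·mx: 0, 0.8512, 1.0608, 0.44, 0.192, 0.121, 0 → R0 = 2.665
x·lx·mx: 0, 0.8512, 2.1216, 1.32, 0.768, 0.605, 0 → Σ = 5.6658
T = 5.6658 / 2.665 = 2.126004… → 2.13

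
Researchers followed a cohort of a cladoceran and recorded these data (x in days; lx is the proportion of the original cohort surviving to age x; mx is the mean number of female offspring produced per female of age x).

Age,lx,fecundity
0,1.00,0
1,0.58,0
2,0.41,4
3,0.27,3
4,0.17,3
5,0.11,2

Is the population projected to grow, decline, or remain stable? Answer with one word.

growing

R0 = Σ lx·mx = 0 + 0 + 1.64 + 0.81 + 0.51 + 0.22 = 3.18
R0 > 1, so the population is growing.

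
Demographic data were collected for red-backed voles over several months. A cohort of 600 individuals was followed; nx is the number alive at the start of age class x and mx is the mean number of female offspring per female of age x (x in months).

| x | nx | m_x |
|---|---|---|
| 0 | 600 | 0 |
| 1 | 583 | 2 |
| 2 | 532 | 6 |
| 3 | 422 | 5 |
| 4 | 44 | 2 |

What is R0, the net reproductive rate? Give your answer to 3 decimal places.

10.927

lx = nx/n0 = nx/600: 1, 0.97167…, 0.88667…, 0.70333…, 0.07333…
lx·mx by age: 0, 1.943333…, 5.32…, 3.516667…, 0.146667…
R0 = Σ lx·mx = 10.926667… → 10.927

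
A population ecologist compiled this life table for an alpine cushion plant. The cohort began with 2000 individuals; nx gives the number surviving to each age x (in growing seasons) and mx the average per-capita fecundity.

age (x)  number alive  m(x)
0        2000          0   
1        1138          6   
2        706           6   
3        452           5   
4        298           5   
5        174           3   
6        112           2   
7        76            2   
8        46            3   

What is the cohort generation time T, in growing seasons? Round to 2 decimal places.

lx = nx/n0 = nx/2000: 1, 0.569, 0.353, 0.226, 0.149, 0.087, 0.056, 0.038, 0.023
lx·mx: 0, 3.414, 2.118, 1.13, 0.745, 0.261, 0.112, 0.076, 0.069 → R0 = 7.925
x·lx·mx: 0, 3.414, 4.236, 3.39, 2.98, 1.305, 0.672, 0.532, 0.552 → Σ = 17.081
T = 17.081 / 7.925 = 2.155331… → 2.16

2.16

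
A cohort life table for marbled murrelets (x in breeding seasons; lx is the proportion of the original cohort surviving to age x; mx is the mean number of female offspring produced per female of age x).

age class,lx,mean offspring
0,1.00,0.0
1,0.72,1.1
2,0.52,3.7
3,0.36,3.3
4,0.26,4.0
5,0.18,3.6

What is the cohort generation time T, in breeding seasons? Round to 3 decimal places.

lx·mx: 0, 0.792, 1.924, 1.188, 1.04, 0.648 → R0 = 5.592
x·lx·mx: 0, 0.792, 3.848, 3.564, 4.16, 3.24 → Σ = 15.604
T = 15.604 / 5.592 = 2.790415… → 2.790

2.790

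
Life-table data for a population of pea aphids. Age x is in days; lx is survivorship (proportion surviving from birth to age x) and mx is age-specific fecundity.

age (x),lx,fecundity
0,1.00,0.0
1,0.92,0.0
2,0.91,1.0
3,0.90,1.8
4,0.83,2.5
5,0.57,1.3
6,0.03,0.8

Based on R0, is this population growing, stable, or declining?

growing

R0 = Σ lx·mx = 0 + 0 + 0.91 + 1.62 + 2.075 + 0.741 + 0.024 = 5.37
R0 > 1, so the population is growing.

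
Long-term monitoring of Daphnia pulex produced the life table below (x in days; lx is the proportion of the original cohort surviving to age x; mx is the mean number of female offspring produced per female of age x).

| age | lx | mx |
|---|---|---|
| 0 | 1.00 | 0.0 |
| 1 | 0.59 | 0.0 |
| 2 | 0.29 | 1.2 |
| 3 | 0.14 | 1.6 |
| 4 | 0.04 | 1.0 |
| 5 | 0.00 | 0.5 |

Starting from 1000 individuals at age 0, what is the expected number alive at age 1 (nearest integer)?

Expected survivors = N0 · l_1 = 1000 × 0.59 = 590 → 590

590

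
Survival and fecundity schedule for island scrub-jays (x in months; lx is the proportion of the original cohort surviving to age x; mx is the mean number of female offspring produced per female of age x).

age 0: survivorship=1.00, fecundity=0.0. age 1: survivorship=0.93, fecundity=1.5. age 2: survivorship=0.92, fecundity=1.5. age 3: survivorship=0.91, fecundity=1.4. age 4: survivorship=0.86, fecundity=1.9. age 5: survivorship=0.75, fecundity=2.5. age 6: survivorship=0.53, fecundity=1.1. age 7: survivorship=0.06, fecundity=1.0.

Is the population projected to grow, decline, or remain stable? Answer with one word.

growing

R0 = Σ lx·mx = 0 + 1.395 + 1.38 + 1.274 + 1.634 + 1.875 + 0.583 + 0.06 = 8.201
R0 > 1, so the population is growing.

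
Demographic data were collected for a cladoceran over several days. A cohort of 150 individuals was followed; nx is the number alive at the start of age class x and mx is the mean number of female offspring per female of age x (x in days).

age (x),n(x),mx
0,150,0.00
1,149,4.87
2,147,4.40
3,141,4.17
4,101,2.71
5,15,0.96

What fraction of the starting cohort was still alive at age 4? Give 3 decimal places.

0.673

l_4 = n_4/n_0 = 101/150 = 0.673333… → 0.673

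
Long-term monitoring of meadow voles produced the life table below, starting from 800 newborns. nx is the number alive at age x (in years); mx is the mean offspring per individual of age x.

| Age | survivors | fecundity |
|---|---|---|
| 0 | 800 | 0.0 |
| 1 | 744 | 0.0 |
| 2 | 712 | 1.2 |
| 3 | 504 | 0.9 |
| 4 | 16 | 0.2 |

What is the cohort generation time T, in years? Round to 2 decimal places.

2.35

lx = nx/n0 = nx/800: 1, 0.93, 0.89, 0.63, 0.02
lx·mx: 0, 0, 1.068, 0.567, 0.004 → R0 = 1.639
x·lx·mx: 0, 0, 2.136, 1.701, 0.016 → Σ = 3.853
T = 3.853 / 1.639 = 2.350824… → 2.35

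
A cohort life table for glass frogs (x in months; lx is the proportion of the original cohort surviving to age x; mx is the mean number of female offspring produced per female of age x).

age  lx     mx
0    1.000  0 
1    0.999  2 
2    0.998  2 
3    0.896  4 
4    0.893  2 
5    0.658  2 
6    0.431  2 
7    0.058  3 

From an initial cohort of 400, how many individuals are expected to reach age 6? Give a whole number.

172

Expected survivors = N0 · l_6 = 400 × 0.431 = 172.4 → 172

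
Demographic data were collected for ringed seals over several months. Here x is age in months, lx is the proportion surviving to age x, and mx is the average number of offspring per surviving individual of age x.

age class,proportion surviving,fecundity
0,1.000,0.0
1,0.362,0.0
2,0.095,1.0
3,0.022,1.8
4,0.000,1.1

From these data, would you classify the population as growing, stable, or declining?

R0 = Σ lx·mx = 0 + 0 + 0.095 + 0.0396 + 0 = 0.1346
R0 < 1, so the population is declining.

declining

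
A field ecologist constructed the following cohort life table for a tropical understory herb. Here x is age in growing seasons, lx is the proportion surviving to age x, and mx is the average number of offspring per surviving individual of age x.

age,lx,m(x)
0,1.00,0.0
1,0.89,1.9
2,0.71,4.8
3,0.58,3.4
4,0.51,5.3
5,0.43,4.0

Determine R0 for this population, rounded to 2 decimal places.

lx·mx by age: 0, 1.691, 3.408, 1.972, 2.703, 1.72
R0 = Σ lx·mx = 11.494 → 11.49

11.49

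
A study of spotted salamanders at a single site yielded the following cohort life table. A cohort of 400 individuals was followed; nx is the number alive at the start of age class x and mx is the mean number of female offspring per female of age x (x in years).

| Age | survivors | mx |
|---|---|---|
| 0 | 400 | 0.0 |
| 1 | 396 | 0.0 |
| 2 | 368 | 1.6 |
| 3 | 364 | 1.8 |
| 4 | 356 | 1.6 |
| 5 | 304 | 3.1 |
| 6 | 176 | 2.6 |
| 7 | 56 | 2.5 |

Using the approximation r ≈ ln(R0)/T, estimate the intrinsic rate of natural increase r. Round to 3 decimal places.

lx = nx/n0 = nx/400: 1, 0.99, 0.92, 0.91, 0.89, 0.76, 0.44, 0.14
R0 = Σ lx·mx = 0 + 0 + 1.472 + 1.638 + 1.424 + 2.356 + 1.144 + 0.35 = 8.384
Σ x·lx·mx = 34.648; T = 34.648/8.384 = 4.13263…
r ≈ ln(R0)/T = ln(8.384)/4.13263… = 0.51452… → 0.515

0.515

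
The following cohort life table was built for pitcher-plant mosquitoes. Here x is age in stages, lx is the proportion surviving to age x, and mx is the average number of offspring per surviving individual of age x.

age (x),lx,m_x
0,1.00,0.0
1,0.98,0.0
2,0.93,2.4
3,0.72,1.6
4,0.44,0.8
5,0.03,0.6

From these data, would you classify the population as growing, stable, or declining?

R0 = Σ lx·mx = 0 + 0 + 2.232 + 1.152 + 0.352 + 0.018 = 3.754
R0 > 1, so the population is growing.

growing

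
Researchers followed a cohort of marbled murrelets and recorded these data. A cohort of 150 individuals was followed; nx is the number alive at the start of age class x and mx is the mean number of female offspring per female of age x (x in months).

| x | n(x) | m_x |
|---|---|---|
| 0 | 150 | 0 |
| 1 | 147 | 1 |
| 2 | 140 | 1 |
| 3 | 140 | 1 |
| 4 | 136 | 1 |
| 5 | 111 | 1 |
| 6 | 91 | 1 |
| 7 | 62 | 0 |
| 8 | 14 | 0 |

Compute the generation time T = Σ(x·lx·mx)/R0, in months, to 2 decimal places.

3.26

lx = nx/n0 = nx/150: 1, 0.98, 0.93333…, 0.93333…, 0.90667…, 0.74, 0.60667…, 0.41333…, 0.09333…
lx·mx: 0, 0.98, 0.933333…, 0.933333…, 0.906667…, 0.74, 0.606667…, 0, 0 → R0 = 5.1…
x·lx·mx: 0, 0.98, 1.866667…, 2.8…, 3.626667…, 3.7, 3.64…, 0, 0 → Σ = 16.613333…
T = 16.613333… / 5.1… = 3.257516… → 3.26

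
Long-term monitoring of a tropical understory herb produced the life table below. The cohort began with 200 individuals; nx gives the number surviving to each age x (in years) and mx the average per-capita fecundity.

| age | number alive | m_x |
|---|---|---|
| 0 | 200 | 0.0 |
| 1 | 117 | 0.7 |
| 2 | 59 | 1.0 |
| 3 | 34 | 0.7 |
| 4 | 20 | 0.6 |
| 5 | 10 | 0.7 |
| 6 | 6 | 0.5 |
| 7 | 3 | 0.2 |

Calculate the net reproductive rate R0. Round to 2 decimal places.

lx = nx/n0 = nx/200: 1, 0.585, 0.295, 0.17, 0.1, 0.05, 0.03, 0.015
lx·mx by age: 0, 0.4095, 0.295, 0.119, 0.06, 0.035, 0.015, 0.003
R0 = Σ lx·mx = 0.9365 → 0.94

0.94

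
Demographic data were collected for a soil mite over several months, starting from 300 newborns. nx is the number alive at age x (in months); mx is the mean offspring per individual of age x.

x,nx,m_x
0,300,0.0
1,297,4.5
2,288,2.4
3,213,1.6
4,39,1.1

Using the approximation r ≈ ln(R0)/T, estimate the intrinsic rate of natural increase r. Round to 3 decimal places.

1.284

lx = nx/n0 = nx/300: 1, 0.99, 0.96, 0.71, 0.13
R0 = Σ lx·mx = 0 + 4.455 + 2.304 + 1.136 + 0.143 = 8.038
Σ x·lx·mx = 13.043; T = 13.043/8.038 = 1.62267…
r ≈ ln(R0)/T = ln(8.038)/1.62267… = 1.28442… → 1.284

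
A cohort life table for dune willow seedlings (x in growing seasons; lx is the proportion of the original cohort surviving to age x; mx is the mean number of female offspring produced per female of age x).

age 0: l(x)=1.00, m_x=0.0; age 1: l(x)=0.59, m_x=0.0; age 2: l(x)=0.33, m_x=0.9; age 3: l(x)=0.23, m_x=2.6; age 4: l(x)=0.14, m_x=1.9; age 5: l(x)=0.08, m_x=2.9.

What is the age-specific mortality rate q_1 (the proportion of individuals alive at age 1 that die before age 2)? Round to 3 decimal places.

0.441

q_1 = (l_1 − l_2) / l_1 = (0.59 − 0.33) / 0.59
     = 0.26 / 0.59 = 0.440678… → 0.441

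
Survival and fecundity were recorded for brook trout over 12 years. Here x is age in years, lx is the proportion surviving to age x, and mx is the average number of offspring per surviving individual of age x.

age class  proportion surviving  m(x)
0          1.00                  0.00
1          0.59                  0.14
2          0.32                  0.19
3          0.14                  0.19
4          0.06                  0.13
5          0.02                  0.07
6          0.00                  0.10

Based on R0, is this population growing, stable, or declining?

declining

R0 = Σ lx·mx = 0 + 0.0826 + 0.0608 + 0.0266 + 0.0078 + 0.0014 + 0 = 0.1792
R0 < 1, so the population is declining.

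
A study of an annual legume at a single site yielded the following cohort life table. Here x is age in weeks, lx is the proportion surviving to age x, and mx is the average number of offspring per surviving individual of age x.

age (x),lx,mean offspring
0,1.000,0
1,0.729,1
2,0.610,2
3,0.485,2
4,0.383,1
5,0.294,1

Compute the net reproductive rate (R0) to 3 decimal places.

lx·mx by age: 0, 0.729, 1.22, 0.97, 0.383, 0.294
R0 = Σ lx·mx = 3.596 → 3.596

3.596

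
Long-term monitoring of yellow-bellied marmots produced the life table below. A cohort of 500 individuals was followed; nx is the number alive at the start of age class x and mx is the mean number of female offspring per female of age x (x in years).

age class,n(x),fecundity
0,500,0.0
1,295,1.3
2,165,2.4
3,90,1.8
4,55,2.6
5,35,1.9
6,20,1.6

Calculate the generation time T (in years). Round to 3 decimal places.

lx = nx/n0 = nx/500: 1, 0.59, 0.33, 0.18, 0.11, 0.07, 0.04
lx·mx: 0, 0.767, 0.792, 0.324, 0.286, 0.133, 0.064 → R0 = 2.366
x·lx·mx: 0, 0.767, 1.584, 0.972, 1.144, 0.665, 0.384 → Σ = 5.516
T = 5.516 / 2.366 = 2.331361… → 2.331

2.331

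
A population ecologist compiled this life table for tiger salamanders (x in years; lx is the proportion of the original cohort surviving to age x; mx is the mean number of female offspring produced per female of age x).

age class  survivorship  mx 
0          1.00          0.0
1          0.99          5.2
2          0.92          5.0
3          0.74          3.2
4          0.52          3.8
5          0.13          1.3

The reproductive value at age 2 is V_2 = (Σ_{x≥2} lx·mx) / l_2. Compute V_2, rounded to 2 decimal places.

9.91

lx·mx for x ≥ 2: 4.6, 2.368, 1.976, 0.169 → sum = 9.113
V_2 = 9.113 / l_2 = 9.113 / 0.92 = 9.905435… → 9.91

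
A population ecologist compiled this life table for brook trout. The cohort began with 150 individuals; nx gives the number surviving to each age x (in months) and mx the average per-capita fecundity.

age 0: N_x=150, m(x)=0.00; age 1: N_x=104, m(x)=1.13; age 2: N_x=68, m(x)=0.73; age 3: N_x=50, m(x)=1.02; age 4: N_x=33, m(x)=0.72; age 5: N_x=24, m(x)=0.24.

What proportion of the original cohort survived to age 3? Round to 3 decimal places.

0.333

l_3 = n_3/n_0 = 50/150 = 0.333333… → 0.333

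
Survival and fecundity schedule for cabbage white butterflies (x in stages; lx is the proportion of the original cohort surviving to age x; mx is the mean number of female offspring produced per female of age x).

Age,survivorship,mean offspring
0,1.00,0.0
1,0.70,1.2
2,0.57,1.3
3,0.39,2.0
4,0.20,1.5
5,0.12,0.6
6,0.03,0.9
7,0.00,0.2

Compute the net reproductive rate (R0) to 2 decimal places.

2.76

lx·mx by age: 0, 0.84, 0.741, 0.78, 0.3, 0.072, 0.027, 0
R0 = Σ lx·mx = 2.76 → 2.76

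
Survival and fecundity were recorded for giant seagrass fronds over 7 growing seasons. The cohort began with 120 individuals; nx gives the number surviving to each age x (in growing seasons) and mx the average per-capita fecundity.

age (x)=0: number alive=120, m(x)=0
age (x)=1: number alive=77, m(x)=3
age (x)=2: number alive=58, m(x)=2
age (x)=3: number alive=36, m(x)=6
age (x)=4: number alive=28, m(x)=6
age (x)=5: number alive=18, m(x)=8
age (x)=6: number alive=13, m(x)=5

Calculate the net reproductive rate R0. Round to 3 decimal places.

7.833

lx = nx/n0 = nx/120: 1, 0.64167…, 0.48333…, 0.3, 0.23333…, 0.15, 0.10833…
lx·mx by age: 0, 1.925…, 0.966667…, 1.8, 1.4…, 1.2, 0.541667…
R0 = Σ lx·mx = 7.833333… → 7.833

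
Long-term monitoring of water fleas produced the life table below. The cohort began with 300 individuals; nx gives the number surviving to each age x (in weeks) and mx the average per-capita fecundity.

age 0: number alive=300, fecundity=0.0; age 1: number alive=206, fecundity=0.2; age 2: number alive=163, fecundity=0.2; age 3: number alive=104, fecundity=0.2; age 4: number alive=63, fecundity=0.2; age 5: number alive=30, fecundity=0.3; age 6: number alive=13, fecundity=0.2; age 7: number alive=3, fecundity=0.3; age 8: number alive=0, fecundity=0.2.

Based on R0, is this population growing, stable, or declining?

lx = nx/n0 = nx/300: 1, 0.68667…, 0.54333…, 0.34667…, 0.21, 0.1, 0.04333…, 0.01, 0
R0 = Σ lx·mx = 0 + 0.137333… + 0.108667… + 0.069333… + 0.042 + 0.03 + 0.008667… + 0.003 + 0 = 0.399…
R0 < 1, so the population is declining.

declining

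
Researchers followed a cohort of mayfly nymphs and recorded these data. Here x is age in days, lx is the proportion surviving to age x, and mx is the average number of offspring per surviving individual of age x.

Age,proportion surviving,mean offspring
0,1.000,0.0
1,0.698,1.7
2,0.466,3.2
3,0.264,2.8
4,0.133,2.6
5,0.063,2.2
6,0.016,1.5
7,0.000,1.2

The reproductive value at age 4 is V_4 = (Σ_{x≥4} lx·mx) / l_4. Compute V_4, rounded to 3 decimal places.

lx·mx for x ≥ 4: 0.3458, 0.1386, 0.024, 0 → sum = 0.5084
V_4 = 0.5084 / l_4 = 0.5084 / 0.133 = 3.822556… → 3.823

3.823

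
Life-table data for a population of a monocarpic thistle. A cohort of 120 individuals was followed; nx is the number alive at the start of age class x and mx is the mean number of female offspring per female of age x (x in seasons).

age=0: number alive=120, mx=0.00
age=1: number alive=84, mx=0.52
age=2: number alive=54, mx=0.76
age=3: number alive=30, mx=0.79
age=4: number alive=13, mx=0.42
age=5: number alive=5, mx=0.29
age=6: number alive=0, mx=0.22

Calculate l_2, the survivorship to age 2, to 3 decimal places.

l_2 = n_2/n_0 = 54/120 = 0.45 → 0.450

0.450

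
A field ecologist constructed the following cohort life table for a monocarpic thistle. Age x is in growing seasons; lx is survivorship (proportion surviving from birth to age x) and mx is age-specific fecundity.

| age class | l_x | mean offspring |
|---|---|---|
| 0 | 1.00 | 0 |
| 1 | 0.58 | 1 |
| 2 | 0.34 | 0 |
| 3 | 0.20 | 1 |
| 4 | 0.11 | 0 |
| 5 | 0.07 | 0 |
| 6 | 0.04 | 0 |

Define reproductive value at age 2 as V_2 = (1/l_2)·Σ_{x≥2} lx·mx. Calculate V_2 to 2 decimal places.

0.59

lx·mx for x ≥ 2: 0, 0.2, 0, 0, 0 → sum = 0.2
V_2 = 0.2 / l_2 = 0.2 / 0.34 = 0.588235… → 0.59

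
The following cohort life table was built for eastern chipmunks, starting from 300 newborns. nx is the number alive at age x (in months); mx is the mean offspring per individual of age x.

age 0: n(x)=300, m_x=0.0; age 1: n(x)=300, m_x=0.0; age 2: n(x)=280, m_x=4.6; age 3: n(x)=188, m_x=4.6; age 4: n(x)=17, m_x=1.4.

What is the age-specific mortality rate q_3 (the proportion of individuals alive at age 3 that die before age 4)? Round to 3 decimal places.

lx = nx/n0 = nx/300: 1, 1, 0.93333…, 0.62667…, 0.05667…
q_3 = (l_3 − l_4) / l_3 = (0.626667… − 0.056667…) / 0.626667…
     = 0.57… / 0.626667… = 0.909574… → 0.910

0.910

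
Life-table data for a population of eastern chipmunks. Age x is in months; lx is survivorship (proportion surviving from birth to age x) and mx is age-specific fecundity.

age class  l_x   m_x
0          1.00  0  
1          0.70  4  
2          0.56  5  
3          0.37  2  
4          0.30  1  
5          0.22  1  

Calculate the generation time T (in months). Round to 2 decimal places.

1.88

lx·mx: 0, 2.8, 2.8, 0.74, 0.3, 0.22 → R0 = 6.86
x·lx·mx: 0, 2.8, 5.6, 2.22, 1.2, 1.1 → Σ = 12.92
T = 12.92 / 6.86 = 1.883382… → 1.88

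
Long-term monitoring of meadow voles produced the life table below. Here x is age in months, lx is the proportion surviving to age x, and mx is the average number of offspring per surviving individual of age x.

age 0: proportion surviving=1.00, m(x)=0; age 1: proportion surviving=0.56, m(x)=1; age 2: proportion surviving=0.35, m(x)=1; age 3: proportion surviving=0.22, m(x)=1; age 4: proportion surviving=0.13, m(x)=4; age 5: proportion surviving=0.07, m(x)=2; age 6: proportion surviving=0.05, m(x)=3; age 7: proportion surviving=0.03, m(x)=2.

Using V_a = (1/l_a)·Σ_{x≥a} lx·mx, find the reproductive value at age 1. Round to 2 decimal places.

3.57

lx·mx for x ≥ 1: 0.56, 0.35, 0.22, 0.52, 0.14, 0.15, 0.06 → sum = 2
V_1 = 2 / l_1 = 2 / 0.56 = 3.571429… → 3.57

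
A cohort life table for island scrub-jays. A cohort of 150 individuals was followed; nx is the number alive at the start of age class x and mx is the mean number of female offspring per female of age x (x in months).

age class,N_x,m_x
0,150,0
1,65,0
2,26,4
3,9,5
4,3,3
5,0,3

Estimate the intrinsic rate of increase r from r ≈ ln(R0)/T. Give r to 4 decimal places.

0.0217

lx = nx/n0 = nx/150: 1, 0.43333…, 0.17333…, 0.06, 0.02, 0
R0 = Σ lx·mx = 0 + 0 + 0.69333… + 0.3 + 0.06 + 0 = 1.053333…
Σ x·lx·mx = 2.526667…; T = 2.526667…/1.053333… = 2.39873…
r ≈ ln(R0)/T = ln(1.053333…)/2.39873… = 0.021661… → 0.0217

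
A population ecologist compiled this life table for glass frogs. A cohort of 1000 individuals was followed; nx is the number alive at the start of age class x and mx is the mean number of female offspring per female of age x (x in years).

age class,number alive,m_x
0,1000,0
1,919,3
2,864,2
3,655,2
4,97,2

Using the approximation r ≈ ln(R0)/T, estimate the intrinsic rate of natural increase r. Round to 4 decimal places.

lx = nx/n0 = nx/1000: 1, 0.919, 0.864, 0.655, 0.097
R0 = Σ lx·mx = 0 + 2.757 + 1.728 + 1.31 + 0.194 = 5.989
Σ x·lx·mx = 10.919; T = 10.919/5.989 = 1.82318…
r ≈ ln(R0)/T = ln(5.989)/1.82318… = 0.981762… → 0.9818

0.9818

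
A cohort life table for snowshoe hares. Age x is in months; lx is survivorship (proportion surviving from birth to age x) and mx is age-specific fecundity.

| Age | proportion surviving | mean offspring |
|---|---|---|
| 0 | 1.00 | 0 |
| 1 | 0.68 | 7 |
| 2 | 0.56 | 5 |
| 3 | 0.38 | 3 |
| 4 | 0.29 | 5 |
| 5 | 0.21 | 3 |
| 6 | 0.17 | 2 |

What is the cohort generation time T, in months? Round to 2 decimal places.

2.23

lx·mx: 0, 4.76, 2.8, 1.14, 1.45, 0.63, 0.34 → R0 = 11.12
x·lx·mx: 0, 4.76, 5.6, 3.42, 5.8, 3.15, 2.04 → Σ = 24.77
T = 24.77 / 11.12 = 2.227518… → 2.23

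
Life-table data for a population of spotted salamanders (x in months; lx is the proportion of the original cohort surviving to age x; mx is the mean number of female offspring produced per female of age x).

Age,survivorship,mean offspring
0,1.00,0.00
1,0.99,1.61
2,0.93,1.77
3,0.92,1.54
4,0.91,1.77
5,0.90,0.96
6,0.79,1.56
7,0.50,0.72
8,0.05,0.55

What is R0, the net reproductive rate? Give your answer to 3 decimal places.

lx·mx by age: 0, 1.5939, 1.6461, 1.4168, 1.6107, 0.864, 1.2324, 0.36, 0.0275
R0 = Σ lx·mx = 8.7514 → 8.751

8.751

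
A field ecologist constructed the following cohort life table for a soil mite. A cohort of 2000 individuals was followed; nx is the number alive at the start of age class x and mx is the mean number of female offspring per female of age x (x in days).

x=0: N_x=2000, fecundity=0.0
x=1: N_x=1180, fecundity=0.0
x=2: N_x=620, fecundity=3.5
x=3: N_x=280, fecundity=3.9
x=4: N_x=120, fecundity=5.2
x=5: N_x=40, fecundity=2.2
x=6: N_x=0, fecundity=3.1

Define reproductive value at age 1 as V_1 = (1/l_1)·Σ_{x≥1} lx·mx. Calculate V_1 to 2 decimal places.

lx = nx/n0 = nx/2000: 1, 0.59, 0.31, 0.14, 0.06, 0.02, 0
lx·mx for x ≥ 1: 0, 1.085, 0.546, 0.312, 0.044, 0 → sum = 1.987
V_1 = 1.987 / l_1 = 1.987 / 0.59 = 3.367797… → 3.37

3.37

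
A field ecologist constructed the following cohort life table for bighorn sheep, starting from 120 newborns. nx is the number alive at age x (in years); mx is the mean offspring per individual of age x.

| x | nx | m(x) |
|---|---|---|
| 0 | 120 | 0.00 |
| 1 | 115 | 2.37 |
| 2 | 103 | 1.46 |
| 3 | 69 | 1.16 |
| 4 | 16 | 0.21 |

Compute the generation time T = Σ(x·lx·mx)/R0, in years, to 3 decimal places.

1.633

lx = nx/n0 = nx/120: 1, 0.95833…, 0.85833…, 0.575, 0.13333…
lx·mx: 0, 2.27125…, 1.253167…, 0.667, 0.028… → R0 = 4.219417…
x·lx·mx: 0, 2.27125…, 2.506333…, 2.001, 0.112… → Σ = 6.890583…
T = 6.890583… / 4.219417… = 1.633065… → 1.633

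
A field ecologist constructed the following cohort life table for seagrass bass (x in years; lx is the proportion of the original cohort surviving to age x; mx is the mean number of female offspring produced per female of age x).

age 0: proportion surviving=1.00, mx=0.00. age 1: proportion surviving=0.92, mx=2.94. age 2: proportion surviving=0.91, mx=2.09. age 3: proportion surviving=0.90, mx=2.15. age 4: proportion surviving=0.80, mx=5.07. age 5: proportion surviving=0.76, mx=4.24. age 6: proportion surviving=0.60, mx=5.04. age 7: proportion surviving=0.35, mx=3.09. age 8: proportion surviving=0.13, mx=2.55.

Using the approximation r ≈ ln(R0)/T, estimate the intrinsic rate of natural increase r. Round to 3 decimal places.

0.726

R0 = Σ lx·mx = 0 + 2.7048 + 1.9019 + 1.935 + 4.056 + 3.2224 + 3.024 + 1.0815 + 0.3315 = 18.2571
Σ x·lx·mx = 73.0161; T = 73.0161/18.2571 = 3.99933…
r ≈ ln(R0)/T = ln(18.2571)/3.99933… = 0.72626… → 0.726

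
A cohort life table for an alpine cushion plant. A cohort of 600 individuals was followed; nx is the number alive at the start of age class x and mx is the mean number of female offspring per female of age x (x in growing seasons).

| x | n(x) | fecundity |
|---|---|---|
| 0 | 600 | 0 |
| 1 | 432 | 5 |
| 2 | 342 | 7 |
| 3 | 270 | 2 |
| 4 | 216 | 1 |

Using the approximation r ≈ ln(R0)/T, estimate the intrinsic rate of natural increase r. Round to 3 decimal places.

lx = nx/n0 = nx/600: 1, 0.72, 0.57, 0.45, 0.36
R0 = Σ lx·mx = 0 + 3.6 + 3.99 + 0.9 + 0.36 = 8.85
Σ x·lx·mx = 15.72; T = 15.72/8.85 = 1.77627…
r ≈ ln(R0)/T = ln(8.85)/1.77627… = 1.22753… → 1.228

1.228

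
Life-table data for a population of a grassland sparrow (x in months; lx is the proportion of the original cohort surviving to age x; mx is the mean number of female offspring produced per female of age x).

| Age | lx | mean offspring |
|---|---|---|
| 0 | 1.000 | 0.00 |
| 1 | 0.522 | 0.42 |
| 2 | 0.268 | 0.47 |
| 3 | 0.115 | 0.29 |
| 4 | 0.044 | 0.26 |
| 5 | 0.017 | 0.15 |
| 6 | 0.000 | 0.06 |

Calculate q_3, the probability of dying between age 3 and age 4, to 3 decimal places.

0.617

q_3 = (l_3 − l_4) / l_3 = (0.115 − 0.044) / 0.115
     = 0.071 / 0.115 = 0.617391… → 0.617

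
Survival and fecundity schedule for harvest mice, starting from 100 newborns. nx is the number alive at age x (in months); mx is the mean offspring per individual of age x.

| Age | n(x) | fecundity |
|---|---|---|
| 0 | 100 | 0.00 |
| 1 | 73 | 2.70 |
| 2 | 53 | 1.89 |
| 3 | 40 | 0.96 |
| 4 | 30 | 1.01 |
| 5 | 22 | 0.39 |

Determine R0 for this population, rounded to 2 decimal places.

lx = nx/n0 = nx/100: 1, 0.73, 0.53, 0.4, 0.3, 0.22
lx·mx by age: 0, 1.971, 1.0017, 0.384, 0.303, 0.0858
R0 = Σ lx·mx = 3.7455 → 3.75

3.75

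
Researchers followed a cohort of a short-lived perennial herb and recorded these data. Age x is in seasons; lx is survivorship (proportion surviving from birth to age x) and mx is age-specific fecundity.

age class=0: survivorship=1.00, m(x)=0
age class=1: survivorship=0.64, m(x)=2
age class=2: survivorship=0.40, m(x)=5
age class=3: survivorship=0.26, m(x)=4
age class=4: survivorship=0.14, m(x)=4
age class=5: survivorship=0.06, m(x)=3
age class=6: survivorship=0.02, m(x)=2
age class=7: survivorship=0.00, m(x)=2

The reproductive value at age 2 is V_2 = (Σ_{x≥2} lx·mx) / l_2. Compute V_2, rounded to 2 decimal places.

lx·mx for x ≥ 2: 2, 1.04, 0.56, 0.18, 0.04, 0 → sum = 3.82
V_2 = 3.82 / l_2 = 3.82 / 0.4 = 9.55 → 9.55

9.55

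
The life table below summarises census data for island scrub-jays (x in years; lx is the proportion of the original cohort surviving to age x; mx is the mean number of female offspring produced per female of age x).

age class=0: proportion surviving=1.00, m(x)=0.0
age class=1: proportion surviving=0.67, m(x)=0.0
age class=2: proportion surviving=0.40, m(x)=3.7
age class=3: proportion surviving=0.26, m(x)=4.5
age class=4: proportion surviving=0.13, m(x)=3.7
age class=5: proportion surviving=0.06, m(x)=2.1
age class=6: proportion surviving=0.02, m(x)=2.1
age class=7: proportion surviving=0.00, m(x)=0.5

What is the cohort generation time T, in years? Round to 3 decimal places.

lx·mx: 0, 0, 1.48, 1.17, 0.481, 0.126, 0.042, 0 → R0 = 3.299
x·lx·mx: 0, 0, 2.96, 3.51, 1.924, 0.63, 0.252, 0 → Σ = 9.276
T = 9.276 / 3.299 = 2.811761… → 2.812

2.812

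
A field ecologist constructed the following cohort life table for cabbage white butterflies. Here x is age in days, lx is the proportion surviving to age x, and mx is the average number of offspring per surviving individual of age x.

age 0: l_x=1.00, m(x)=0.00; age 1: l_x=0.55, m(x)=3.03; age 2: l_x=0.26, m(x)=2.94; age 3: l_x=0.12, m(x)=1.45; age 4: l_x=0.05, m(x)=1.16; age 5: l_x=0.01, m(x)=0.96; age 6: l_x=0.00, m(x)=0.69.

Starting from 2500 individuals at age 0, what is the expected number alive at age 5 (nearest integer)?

Expected survivors = N0 · l_5 = 2500 × 0.01 = 25 → 25

25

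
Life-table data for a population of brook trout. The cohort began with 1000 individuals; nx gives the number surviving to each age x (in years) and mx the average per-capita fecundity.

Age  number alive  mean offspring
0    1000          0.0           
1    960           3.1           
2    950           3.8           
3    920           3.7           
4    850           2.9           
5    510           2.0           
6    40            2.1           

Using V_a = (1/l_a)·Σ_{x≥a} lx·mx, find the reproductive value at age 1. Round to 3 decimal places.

lx = nx/n0 = nx/1000: 1, 0.96, 0.95, 0.92, 0.85, 0.51, 0.04
lx·mx for x ≥ 1: 2.976, 3.61, 3.404, 2.465, 1.02, 0.084 → sum = 13.559
V_1 = 13.559 / l_1 = 13.559 / 0.96 = 14.123958… → 14.124

14.124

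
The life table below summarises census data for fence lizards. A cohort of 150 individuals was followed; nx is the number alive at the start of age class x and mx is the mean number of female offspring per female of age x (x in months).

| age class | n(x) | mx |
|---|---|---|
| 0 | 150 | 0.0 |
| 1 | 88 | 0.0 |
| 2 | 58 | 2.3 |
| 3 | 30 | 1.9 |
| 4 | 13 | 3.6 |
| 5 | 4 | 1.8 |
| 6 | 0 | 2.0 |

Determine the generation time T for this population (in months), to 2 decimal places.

lx = nx/n0 = nx/150: 1, 0.58667…, 0.38667…, 0.2, 0.08667…, 0.02667…, 0
lx·mx: 0, 0, 0.889333…, 0.38, 0.312…, 0.048…, 0 → R0 = 1.629333…
x·lx·mx: 0, 0, 1.778667…, 1.14, 1.248…, 0.24…, 0 → Σ = 4.406667…
T = 4.406667… / 1.629333… = 2.704583… → 2.70

2.70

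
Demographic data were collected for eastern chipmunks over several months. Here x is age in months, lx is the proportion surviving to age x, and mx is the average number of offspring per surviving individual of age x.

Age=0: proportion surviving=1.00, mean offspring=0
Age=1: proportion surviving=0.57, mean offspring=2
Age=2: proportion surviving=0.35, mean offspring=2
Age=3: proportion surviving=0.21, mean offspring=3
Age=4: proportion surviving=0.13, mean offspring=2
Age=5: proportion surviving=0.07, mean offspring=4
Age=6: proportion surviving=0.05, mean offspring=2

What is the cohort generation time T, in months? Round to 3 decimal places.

2.402

lx·mx: 0, 1.14, 0.7, 0.63, 0.26, 0.28, 0.1 → R0 = 3.11
x·lx·mx: 0, 1.14, 1.4, 1.89, 1.04, 1.4, 0.6 → Σ = 7.47
T = 7.47 / 3.11 = 2.401929… → 2.402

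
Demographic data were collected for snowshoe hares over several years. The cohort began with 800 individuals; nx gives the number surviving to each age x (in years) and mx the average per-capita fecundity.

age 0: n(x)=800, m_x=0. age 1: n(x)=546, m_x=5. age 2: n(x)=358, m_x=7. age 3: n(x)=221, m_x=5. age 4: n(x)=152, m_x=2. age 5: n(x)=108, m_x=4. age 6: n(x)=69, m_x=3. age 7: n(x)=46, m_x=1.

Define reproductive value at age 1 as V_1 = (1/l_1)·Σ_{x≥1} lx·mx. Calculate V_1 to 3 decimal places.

lx = nx/n0 = nx/800: 1, 0.6825, 0.4475, 0.27625, 0.19, 0.135, 0.08625, 0.0575
lx·mx for x ≥ 1: 3.4125, 3.1325, 1.38125, 0.38, 0.54, 0.25875, 0.0575 → sum = 9.1625
V_1 = 9.1625 / l_1 = 9.1625 / 0.6825 = 13.424908… → 13.425

13.425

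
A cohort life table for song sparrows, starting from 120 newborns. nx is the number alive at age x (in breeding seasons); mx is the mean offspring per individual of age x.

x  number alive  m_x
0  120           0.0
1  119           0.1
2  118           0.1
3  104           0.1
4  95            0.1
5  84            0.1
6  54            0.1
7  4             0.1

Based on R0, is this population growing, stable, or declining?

lx = nx/n0 = nx/120: 1, 0.99167…, 0.98333…, 0.86667…, 0.79167…, 0.7, 0.45, 0.03333…
R0 = Σ lx·mx = 0 + 0.099167… + 0.098333… + 0.086667… + 0.079167… + 0.07 + 0.045 + 0.003333… = 0.481667…
R0 < 1, so the population is declining.

declining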